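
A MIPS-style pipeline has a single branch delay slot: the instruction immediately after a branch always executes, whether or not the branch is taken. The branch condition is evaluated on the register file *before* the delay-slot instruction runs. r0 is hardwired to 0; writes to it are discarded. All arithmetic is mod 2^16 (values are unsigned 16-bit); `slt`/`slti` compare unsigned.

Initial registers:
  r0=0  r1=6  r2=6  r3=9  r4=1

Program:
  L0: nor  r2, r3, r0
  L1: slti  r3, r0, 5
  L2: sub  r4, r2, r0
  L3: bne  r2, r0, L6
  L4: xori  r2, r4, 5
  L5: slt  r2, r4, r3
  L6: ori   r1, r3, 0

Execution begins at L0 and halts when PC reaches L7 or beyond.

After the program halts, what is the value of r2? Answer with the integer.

65523

  step pc=0: nor  r2, r3, r0  regs=(0,6,65526,9,1)
  step pc=1: slti  r3, r0, 5  regs=(0,6,65526,1,1)
  step pc=2: sub  r4, r2, r0  regs=(0,6,65526,1,65526)
  step pc=3: bne  r2, r0, L6  cond=T  regs=(0,6,65526,1,65526)
  step pc=4: xori  r2, r4, 5  regs=(0,6,65523,1,65526)
  step pc=6: ori   r1, r3, 0  regs=(0,1,65523,1,65526)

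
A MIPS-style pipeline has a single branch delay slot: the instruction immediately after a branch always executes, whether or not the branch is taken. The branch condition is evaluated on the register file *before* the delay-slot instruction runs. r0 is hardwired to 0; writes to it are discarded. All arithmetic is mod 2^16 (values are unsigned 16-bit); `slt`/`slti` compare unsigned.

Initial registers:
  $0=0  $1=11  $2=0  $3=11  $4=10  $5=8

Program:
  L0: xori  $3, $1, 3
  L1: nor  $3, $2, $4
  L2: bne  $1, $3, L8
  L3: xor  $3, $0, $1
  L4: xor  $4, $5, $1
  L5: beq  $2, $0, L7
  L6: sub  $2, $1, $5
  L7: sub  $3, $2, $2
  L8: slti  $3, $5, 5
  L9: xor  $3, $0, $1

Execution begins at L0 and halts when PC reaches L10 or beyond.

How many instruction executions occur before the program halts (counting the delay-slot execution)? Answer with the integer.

#0 xori  $3, $1, 3 ; 0/11/0/8/10/8
#1 nor  $3, $2, $4 ; 0/11/0/65525/10/8
#2 bne  $1, $3, L8 ; 0/11/0/65525/10/8 ; →target
#3 xor  $3, $0, $1 ; 0/11/0/11/10/8
#8 slti  $3, $5, 5 ; 0/11/0/0/10/8
#9 xor  $3, $0, $1 ; 0/11/0/11/10/8

6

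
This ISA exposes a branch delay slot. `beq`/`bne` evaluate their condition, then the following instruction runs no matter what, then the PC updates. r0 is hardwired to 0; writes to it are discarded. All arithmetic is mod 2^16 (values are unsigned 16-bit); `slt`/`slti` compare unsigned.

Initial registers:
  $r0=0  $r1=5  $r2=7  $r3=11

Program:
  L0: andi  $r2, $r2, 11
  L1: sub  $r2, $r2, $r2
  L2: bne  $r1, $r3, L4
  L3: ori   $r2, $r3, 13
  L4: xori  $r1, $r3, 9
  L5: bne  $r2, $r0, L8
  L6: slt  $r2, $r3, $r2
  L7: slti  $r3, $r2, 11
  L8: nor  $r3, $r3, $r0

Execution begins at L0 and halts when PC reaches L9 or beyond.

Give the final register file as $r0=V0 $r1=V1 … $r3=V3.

PC=0  andi  $r2, $r2, 11     | $r0=0 $r1=5 $r2=3 $r3=11
PC=1  sub  $r2, $r2, $r2     | $r0=0 $r1=5 $r2=0 $r3=11
PC=2  bne  $r1, $r3, L4      | $r0=0 $r1=5 $r2=0 $r3=11  [TAKEN]
PC=3  ori   $r2, $r3, 13     | $r0=0 $r1=5 $r2=15 $r3=11
PC=4  xori  $r1, $r3, 9      | $r0=0 $r1=2 $r2=15 $r3=11
PC=5  bne  $r2, $r0, L8      | $r0=0 $r1=2 $r2=15 $r3=11  [TAKEN]
PC=6  slt  $r2, $r3, $r2     | $r0=0 $r1=2 $r2=1 $r3=11
PC=8  nor  $r3, $r3, $r0     | $r0=0 $r1=2 $r2=1 $r3=65524

$r0=0 $r1=2 $r2=1 $r3=65524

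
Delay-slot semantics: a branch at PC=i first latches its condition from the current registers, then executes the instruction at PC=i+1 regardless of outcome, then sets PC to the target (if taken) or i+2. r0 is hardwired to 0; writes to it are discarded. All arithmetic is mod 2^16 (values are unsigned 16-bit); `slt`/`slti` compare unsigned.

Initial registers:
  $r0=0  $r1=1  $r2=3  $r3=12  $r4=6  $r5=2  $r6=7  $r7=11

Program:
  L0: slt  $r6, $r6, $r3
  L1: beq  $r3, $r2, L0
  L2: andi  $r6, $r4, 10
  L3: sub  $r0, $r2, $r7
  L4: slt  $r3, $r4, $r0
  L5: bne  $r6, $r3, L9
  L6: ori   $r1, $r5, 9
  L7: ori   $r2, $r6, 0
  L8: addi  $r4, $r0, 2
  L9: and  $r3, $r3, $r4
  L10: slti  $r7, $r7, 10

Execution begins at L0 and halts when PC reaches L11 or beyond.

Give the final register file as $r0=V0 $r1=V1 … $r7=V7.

[0] slt  $r6, $r6, $r3  →  {$r0:0, $r1:1, $r2:3, $r3:12, $r4:6, $r5:2, $r6:1, $r7:11}
[1] beq  $r3, $r2, L0  →  {$r0:0, $r1:1, $r2:3, $r3:12, $r4:6, $r5:2, $r6:1, $r7:11}  ⟨branch fallthrough⟩
[2] andi  $r6, $r4, 10  →  {$r0:0, $r1:1, $r2:3, $r3:12, $r4:6, $r5:2, $r6:2, $r7:11}
[3] sub  $r0, $r2, $r7  →  {$r0:0, $r1:1, $r2:3, $r3:12, $r4:6, $r5:2, $r6:2, $r7:11}
[4] slt  $r3, $r4, $r0  →  {$r0:0, $r1:1, $r2:3, $r3:0, $r4:6, $r5:2, $r6:2, $r7:11}
[5] bne  $r6, $r3, L9  →  {$r0:0, $r1:1, $r2:3, $r3:0, $r4:6, $r5:2, $r6:2, $r7:11}  ⟨branch taken⟩
[6] ori   $r1, $r5, 9  →  {$r0:0, $r1:11, $r2:3, $r3:0, $r4:6, $r5:2, $r6:2, $r7:11}
[9] and  $r3, $r3, $r4  →  {$r0:0, $r1:11, $r2:3, $r3:0, $r4:6, $r5:2, $r6:2, $r7:11}
[10] slti  $r7, $r7, 10  →  {$r0:0, $r1:11, $r2:3, $r3:0, $r4:6, $r5:2, $r6:2, $r7:0}

$r0=0 $r1=11 $r2=3 $r3=0 $r4=6 $r5=2 $r6=2 $r7=0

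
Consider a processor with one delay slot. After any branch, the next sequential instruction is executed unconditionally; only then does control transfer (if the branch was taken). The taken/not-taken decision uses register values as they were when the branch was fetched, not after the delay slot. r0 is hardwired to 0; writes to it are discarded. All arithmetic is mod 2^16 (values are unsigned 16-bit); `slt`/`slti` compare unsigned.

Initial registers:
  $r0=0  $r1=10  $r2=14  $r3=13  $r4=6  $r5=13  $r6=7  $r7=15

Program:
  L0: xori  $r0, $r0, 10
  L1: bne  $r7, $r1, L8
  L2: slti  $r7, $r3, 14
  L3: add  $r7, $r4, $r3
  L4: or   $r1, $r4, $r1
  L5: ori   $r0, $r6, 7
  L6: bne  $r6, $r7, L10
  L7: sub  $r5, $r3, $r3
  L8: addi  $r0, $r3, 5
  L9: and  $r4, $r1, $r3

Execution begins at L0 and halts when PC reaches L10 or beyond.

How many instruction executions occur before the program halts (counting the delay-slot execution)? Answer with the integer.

#0 xori  $r0, $r0, 10 ; 0/10/14/13/6/13/7/15
#1 bne  $r7, $r1, L8 ; 0/10/14/13/6/13/7/15 ; →target
#2 slti  $r7, $r3, 14 ; 0/10/14/13/6/13/7/1
#8 addi  $r0, $r3, 5 ; 0/10/14/13/6/13/7/1
#9 and  $r4, $r1, $r3 ; 0/10/14/13/8/13/7/1

5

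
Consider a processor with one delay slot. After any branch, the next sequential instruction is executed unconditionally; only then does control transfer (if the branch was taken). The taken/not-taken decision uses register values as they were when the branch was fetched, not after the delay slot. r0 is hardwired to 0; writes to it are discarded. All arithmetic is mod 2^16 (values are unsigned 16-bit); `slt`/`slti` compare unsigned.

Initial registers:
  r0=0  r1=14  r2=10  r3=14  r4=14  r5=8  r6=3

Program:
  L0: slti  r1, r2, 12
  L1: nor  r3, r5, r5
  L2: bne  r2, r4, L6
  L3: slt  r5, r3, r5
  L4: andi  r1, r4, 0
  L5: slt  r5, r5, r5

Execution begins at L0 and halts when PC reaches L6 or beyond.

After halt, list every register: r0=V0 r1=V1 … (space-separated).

PC=0  slti  r1, r2, 12       | r0=0 r1=1 r2=10 r3=14 r4=14 r5=8 r6=3
PC=1  nor  r3, r5, r5        | r0=0 r1=1 r2=10 r3=65527 r4=14 r5=8 r6=3
PC=2  bne  r2, r4, L6        | r0=0 r1=1 r2=10 r3=65527 r4=14 r5=8 r6=3  [TAKEN]
PC=3  slt  r5, r3, r5        | r0=0 r1=1 r2=10 r3=65527 r4=14 r5=0 r6=3

r0=0 r1=1 r2=10 r3=65527 r4=14 r5=0 r6=3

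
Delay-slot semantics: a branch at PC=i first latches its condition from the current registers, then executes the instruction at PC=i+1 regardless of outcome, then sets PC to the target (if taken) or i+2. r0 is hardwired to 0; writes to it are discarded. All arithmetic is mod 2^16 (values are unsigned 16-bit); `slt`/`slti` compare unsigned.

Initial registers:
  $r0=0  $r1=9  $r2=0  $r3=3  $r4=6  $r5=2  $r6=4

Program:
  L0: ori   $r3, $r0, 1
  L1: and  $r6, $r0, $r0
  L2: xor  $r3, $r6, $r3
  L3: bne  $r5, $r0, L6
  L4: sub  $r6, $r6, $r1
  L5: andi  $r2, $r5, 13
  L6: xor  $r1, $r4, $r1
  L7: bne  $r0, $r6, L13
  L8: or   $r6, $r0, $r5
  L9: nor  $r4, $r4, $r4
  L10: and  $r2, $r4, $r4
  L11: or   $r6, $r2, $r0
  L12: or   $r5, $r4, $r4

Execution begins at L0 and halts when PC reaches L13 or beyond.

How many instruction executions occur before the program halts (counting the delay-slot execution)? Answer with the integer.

PC=0  ori   $r3, $r0, 1      | $r0=0 $r1=9 $r2=0 $r3=1 $r4=6 $r5=2 $r6=4
PC=1  and  $r6, $r0, $r0     | $r0=0 $r1=9 $r2=0 $r3=1 $r4=6 $r5=2 $r6=0
PC=2  xor  $r3, $r6, $r3     | $r0=0 $r1=9 $r2=0 $r3=1 $r4=6 $r5=2 $r6=0
PC=3  bne  $r5, $r0, L6      | $r0=0 $r1=9 $r2=0 $r3=1 $r4=6 $r5=2 $r6=0  [TAKEN]
PC=4  sub  $r6, $r6, $r1     | $r0=0 $r1=9 $r2=0 $r3=1 $r4=6 $r5=2 $r6=65527
PC=6  xor  $r1, $r4, $r1     | $r0=0 $r1=15 $r2=0 $r3=1 $r4=6 $r5=2 $r6=65527
PC=7  bne  $r0, $r6, L13     | $r0=0 $r1=15 $r2=0 $r3=1 $r4=6 $r5=2 $r6=65527  [TAKEN]
PC=8  or   $r6, $r0, $r5     | $r0=0 $r1=15 $r2=0 $r3=1 $r4=6 $r5=2 $r6=2

8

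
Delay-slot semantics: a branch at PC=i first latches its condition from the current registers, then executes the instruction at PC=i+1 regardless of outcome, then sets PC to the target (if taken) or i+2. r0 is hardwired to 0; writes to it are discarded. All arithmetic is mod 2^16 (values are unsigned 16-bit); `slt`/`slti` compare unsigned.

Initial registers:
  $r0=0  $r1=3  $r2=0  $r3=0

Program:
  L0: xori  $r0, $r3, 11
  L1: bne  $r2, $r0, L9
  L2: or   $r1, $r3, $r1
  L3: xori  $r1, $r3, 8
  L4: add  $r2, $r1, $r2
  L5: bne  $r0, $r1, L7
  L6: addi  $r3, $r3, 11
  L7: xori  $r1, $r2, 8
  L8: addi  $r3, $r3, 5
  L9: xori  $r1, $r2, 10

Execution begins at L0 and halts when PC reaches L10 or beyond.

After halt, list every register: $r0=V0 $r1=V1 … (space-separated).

$r0=0 $r1=2 $r2=8 $r3=16

#0 xori  $r0, $r3, 11 ; 0/3/0/0
#1 bne  $r2, $r0, L9 ; 0/3/0/0 ; →fallthru
#2 or   $r1, $r3, $r1 ; 0/3/0/0
#3 xori  $r1, $r3, 8 ; 0/8/0/0
#4 add  $r2, $r1, $r2 ; 0/8/8/0
#5 bne  $r0, $r1, L7 ; 0/8/8/0 ; →target
#6 addi  $r3, $r3, 11 ; 0/8/8/11
#7 xori  $r1, $r2, 8 ; 0/0/8/11
#8 addi  $r3, $r3, 5 ; 0/0/8/16
#9 xori  $r1, $r2, 10 ; 0/2/8/16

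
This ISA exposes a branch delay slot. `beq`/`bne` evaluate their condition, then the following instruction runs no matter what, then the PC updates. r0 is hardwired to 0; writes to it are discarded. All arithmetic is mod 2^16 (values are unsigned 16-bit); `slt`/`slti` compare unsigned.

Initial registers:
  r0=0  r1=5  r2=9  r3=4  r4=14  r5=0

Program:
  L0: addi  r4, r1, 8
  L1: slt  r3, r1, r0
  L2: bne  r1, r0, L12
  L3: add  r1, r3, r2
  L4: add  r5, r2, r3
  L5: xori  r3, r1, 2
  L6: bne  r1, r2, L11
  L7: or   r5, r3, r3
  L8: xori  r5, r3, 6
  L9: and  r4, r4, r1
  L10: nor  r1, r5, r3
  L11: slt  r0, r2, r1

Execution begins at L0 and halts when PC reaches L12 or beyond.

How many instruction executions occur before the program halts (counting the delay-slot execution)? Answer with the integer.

  step pc=0: addi  r4, r1, 8  regs=(0,5,9,4,13,0)
  step pc=1: slt  r3, r1, r0  regs=(0,5,9,0,13,0)
  step pc=2: bne  r1, r0, L12  cond=T  regs=(0,5,9,0,13,0)
  step pc=3: add  r1, r3, r2  regs=(0,9,9,0,13,0)

4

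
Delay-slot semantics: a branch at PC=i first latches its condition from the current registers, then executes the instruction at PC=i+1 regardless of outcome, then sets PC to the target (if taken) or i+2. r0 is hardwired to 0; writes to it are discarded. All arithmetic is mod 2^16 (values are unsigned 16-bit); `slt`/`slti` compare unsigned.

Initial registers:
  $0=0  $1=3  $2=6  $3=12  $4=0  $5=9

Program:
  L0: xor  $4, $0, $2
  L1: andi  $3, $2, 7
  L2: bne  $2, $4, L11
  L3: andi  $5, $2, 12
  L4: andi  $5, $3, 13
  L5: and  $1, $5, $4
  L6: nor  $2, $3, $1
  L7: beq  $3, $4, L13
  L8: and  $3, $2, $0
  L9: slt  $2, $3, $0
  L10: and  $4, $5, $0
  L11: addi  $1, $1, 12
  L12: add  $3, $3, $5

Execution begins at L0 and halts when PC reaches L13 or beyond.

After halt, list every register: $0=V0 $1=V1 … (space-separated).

  step pc=0: xor  $4, $0, $2  regs=(0,3,6,12,6,9)
  step pc=1: andi  $3, $2, 7  regs=(0,3,6,6,6,9)
  step pc=2: bne  $2, $4, L11  cond=F  regs=(0,3,6,6,6,9)
  step pc=3: andi  $5, $2, 12  regs=(0,3,6,6,6,4)
  step pc=4: andi  $5, $3, 13  regs=(0,3,6,6,6,4)
  step pc=5: and  $1, $5, $4  regs=(0,4,6,6,6,4)
  step pc=6: nor  $2, $3, $1  regs=(0,4,65529,6,6,4)
  step pc=7: beq  $3, $4, L13  cond=T  regs=(0,4,65529,6,6,4)
  step pc=8: and  $3, $2, $0  regs=(0,4,65529,0,6,4)

$0=0 $1=4 $2=65529 $3=0 $4=6 $5=4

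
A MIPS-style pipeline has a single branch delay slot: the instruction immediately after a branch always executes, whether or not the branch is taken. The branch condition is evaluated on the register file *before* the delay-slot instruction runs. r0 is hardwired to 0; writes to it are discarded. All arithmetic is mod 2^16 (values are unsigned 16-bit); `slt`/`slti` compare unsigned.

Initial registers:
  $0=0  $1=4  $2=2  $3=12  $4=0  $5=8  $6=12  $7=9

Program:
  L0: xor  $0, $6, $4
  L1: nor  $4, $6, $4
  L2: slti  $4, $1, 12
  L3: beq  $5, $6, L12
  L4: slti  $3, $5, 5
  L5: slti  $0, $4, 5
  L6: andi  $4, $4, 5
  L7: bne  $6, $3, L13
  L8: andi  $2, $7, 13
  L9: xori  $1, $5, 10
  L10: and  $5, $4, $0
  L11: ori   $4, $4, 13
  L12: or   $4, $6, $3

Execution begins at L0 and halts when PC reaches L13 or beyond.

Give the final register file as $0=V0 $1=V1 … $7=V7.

$0=0 $1=4 $2=9 $3=0 $4=1 $5=8 $6=12 $7=9

#0 xor  $0, $6, $4 ; 0/4/2/12/0/8/12/9
#1 nor  $4, $6, $4 ; 0/4/2/12/65523/8/12/9
#2 slti  $4, $1, 12 ; 0/4/2/12/1/8/12/9
#3 beq  $5, $6, L12 ; 0/4/2/12/1/8/12/9 ; →fallthru
#4 slti  $3, $5, 5 ; 0/4/2/0/1/8/12/9
#5 slti  $0, $4, 5 ; 0/4/2/0/1/8/12/9
#6 andi  $4, $4, 5 ; 0/4/2/0/1/8/12/9
#7 bne  $6, $3, L13 ; 0/4/2/0/1/8/12/9 ; →target
#8 andi  $2, $7, 13 ; 0/4/9/0/1/8/12/9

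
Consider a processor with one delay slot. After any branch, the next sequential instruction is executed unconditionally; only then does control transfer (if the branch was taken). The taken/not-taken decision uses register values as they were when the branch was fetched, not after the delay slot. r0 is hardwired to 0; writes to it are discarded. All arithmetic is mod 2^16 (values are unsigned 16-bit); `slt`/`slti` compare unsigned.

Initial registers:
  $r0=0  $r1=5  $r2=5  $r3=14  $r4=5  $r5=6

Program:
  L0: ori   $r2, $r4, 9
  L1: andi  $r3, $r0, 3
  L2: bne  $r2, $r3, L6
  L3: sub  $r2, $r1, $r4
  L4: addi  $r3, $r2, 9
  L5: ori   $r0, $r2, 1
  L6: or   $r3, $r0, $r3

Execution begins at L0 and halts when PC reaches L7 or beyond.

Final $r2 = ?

[0] ori   $r2, $r4, 9  →  {$r0:0, $r1:5, $r2:13, $r3:14, $r4:5, $r5:6}
[1] andi  $r3, $r0, 3  →  {$r0:0, $r1:5, $r2:13, $r3:0, $r4:5, $r5:6}
[2] bne  $r2, $r3, L6  →  {$r0:0, $r1:5, $r2:13, $r3:0, $r4:5, $r5:6}  ⟨branch taken⟩
[3] sub  $r2, $r1, $r4  →  {$r0:0, $r1:5, $r2:0, $r3:0, $r4:5, $r5:6}
[6] or   $r3, $r0, $r3  →  {$r0:0, $r1:5, $r2:0, $r3:0, $r4:5, $r5:6}

0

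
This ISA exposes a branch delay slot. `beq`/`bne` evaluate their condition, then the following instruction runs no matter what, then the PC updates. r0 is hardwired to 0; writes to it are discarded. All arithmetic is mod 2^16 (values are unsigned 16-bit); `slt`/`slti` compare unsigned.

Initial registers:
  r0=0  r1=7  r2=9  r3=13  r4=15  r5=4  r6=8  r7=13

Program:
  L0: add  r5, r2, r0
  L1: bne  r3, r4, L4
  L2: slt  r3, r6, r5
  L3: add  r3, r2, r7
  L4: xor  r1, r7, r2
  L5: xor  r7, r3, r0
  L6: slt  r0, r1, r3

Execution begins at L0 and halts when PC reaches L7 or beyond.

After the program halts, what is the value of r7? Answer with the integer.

#0 add  r5, r2, r0 ; 0/7/9/13/15/9/8/13
#1 bne  r3, r4, L4 ; 0/7/9/13/15/9/8/13 ; →target
#2 slt  r3, r6, r5 ; 0/7/9/1/15/9/8/13
#4 xor  r1, r7, r2 ; 0/4/9/1/15/9/8/13
#5 xor  r7, r3, r0 ; 0/4/9/1/15/9/8/1
#6 slt  r0, r1, r3 ; 0/4/9/1/15/9/8/1

1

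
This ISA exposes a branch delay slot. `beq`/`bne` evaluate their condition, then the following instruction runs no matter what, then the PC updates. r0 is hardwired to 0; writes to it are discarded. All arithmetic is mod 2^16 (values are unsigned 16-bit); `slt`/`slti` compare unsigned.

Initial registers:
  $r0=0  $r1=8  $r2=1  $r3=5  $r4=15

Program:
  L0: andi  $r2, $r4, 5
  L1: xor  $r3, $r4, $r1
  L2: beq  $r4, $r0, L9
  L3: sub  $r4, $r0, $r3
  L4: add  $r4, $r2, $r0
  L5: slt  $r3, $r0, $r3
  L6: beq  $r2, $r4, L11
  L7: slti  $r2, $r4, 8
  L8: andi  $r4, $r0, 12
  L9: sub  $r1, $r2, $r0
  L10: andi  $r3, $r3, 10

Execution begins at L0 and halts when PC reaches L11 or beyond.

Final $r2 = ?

1

#0 andi  $r2, $r4, 5 ; 0/8/5/5/15
#1 xor  $r3, $r4, $r1 ; 0/8/5/7/15
#2 beq  $r4, $r0, L9 ; 0/8/5/7/15 ; →fallthru
#3 sub  $r4, $r0, $r3 ; 0/8/5/7/65529
#4 add  $r4, $r2, $r0 ; 0/8/5/7/5
#5 slt  $r3, $r0, $r3 ; 0/8/5/1/5
#6 beq  $r2, $r4, L11 ; 0/8/5/1/5 ; →target
#7 slti  $r2, $r4, 8 ; 0/8/1/1/5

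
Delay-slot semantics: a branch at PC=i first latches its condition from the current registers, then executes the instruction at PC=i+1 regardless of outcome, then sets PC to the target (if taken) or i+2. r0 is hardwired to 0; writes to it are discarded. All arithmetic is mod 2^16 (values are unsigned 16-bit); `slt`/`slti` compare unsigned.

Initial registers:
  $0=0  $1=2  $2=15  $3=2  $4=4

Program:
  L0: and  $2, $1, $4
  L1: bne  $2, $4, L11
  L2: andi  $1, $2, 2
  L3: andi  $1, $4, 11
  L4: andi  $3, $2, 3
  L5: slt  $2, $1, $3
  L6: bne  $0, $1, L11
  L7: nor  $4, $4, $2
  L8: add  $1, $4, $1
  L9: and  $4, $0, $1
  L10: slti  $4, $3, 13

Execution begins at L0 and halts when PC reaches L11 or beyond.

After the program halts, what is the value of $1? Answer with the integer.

0

  step pc=0: and  $2, $1, $4  regs=(0,2,0,2,4)
  step pc=1: bne  $2, $4, L11  cond=T  regs=(0,2,0,2,4)
  step pc=2: andi  $1, $2, 2  regs=(0,0,0,2,4)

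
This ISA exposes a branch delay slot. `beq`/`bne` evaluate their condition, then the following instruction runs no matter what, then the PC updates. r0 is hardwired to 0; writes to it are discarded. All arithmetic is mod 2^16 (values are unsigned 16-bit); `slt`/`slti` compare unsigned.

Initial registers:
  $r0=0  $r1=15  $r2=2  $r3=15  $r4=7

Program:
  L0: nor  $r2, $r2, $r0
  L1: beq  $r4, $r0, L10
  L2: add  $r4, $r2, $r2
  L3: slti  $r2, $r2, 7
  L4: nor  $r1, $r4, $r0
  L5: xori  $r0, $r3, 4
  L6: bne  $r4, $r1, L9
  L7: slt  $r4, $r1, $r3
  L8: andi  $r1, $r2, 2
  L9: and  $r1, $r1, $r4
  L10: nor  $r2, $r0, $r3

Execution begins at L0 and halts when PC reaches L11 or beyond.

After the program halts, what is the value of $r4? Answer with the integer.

1

[0] nor  $r2, $r2, $r0  →  {$r0:0, $r1:15, $r2:65533, $r3:15, $r4:7}
[1] beq  $r4, $r0, L10  →  {$r0:0, $r1:15, $r2:65533, $r3:15, $r4:7}  ⟨branch fallthrough⟩
[2] add  $r4, $r2, $r2  →  {$r0:0, $r1:15, $r2:65533, $r3:15, $r4:65530}
[3] slti  $r2, $r2, 7  →  {$r0:0, $r1:15, $r2:0, $r3:15, $r4:65530}
[4] nor  $r1, $r4, $r0  →  {$r0:0, $r1:5, $r2:0, $r3:15, $r4:65530}
[5] xori  $r0, $r3, 4  →  {$r0:0, $r1:5, $r2:0, $r3:15, $r4:65530}
[6] bne  $r4, $r1, L9  →  {$r0:0, $r1:5, $r2:0, $r3:15, $r4:65530}  ⟨branch taken⟩
[7] slt  $r4, $r1, $r3  →  {$r0:0, $r1:5, $r2:0, $r3:15, $r4:1}
[9] and  $r1, $r1, $r4  →  {$r0:0, $r1:1, $r2:0, $r3:15, $r4:1}
[10] nor  $r2, $r0, $r3  →  {$r0:0, $r1:1, $r2:65520, $r3:15, $r4:1}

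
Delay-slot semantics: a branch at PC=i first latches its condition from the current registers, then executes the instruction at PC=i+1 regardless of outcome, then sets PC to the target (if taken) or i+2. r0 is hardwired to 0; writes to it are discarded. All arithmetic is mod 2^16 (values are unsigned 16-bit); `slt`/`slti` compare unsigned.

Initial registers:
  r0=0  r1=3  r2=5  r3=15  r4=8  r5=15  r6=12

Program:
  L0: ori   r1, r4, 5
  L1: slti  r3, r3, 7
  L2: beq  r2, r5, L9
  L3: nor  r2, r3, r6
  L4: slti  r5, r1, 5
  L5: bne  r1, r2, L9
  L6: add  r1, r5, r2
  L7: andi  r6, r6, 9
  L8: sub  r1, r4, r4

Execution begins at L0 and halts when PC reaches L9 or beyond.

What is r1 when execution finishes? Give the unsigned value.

PC=0  ori   r1, r4, 5        | r0=0 r1=13 r2=5 r3=15 r4=8 r5=15 r6=12
PC=1  slti  r3, r3, 7        | r0=0 r1=13 r2=5 r3=0 r4=8 r5=15 r6=12
PC=2  beq  r2, r5, L9        | r0=0 r1=13 r2=5 r3=0 r4=8 r5=15 r6=12  [not taken]
PC=3  nor  r2, r3, r6        | r0=0 r1=13 r2=65523 r3=0 r4=8 r5=15 r6=12
PC=4  slti  r5, r1, 5        | r0=0 r1=13 r2=65523 r3=0 r4=8 r5=0 r6=12
PC=5  bne  r1, r2, L9        | r0=0 r1=13 r2=65523 r3=0 r4=8 r5=0 r6=12  [TAKEN]
PC=6  add  r1, r5, r2        | r0=0 r1=65523 r2=65523 r3=0 r4=8 r5=0 r6=12

65523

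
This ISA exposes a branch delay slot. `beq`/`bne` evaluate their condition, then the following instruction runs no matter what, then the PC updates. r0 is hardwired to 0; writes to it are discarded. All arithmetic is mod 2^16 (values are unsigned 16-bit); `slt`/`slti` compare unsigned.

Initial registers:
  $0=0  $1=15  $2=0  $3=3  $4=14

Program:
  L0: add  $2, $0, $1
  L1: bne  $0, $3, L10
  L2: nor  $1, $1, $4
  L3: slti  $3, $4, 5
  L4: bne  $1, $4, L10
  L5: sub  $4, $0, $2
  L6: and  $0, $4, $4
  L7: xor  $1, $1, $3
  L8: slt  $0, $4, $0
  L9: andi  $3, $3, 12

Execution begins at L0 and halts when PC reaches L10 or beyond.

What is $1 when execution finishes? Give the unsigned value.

65520

  step pc=0: add  $2, $0, $1  regs=(0,15,15,3,14)
  step pc=1: bne  $0, $3, L10  cond=T  regs=(0,15,15,3,14)
  step pc=2: nor  $1, $1, $4  regs=(0,65520,15,3,14)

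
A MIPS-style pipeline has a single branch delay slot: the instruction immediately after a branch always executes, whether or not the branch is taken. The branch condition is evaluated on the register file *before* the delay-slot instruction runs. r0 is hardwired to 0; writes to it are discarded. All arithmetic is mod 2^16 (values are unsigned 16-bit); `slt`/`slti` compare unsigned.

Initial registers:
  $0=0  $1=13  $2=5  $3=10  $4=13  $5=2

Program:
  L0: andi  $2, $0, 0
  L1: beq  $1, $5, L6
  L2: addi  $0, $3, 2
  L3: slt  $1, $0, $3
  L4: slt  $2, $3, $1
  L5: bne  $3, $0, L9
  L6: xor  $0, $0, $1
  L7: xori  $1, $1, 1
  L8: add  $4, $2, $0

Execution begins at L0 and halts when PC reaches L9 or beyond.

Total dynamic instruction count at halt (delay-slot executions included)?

  step pc=0: andi  $2, $0, 0  regs=(0,13,0,10,13,2)
  step pc=1: beq  $1, $5, L6  cond=F  regs=(0,13,0,10,13,2)
  step pc=2: addi  $0, $3, 2  regs=(0,13,0,10,13,2)
  step pc=3: slt  $1, $0, $3  regs=(0,1,0,10,13,2)
  step pc=4: slt  $2, $3, $1  regs=(0,1,0,10,13,2)
  step pc=5: bne  $3, $0, L9  cond=T  regs=(0,1,0,10,13,2)
  step pc=6: xor  $0, $0, $1  regs=(0,1,0,10,13,2)

7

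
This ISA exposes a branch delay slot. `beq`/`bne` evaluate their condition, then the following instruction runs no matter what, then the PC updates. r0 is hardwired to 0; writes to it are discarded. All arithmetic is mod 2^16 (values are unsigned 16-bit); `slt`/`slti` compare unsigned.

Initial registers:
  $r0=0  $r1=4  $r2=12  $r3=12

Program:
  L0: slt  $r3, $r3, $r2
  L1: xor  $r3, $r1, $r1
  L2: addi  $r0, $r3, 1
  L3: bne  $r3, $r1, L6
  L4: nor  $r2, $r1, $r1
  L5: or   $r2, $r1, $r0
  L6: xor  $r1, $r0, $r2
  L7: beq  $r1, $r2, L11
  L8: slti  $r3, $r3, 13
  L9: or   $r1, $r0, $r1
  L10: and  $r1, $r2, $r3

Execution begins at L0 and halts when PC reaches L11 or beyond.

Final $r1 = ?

  step pc=0: slt  $r3, $r3, $r2  regs=(0,4,12,0)
  step pc=1: xor  $r3, $r1, $r1  regs=(0,4,12,0)
  step pc=2: addi  $r0, $r3, 1  regs=(0,4,12,0)
  step pc=3: bne  $r3, $r1, L6  cond=T  regs=(0,4,12,0)
  step pc=4: nor  $r2, $r1, $r1  regs=(0,4,65531,0)
  step pc=6: xor  $r1, $r0, $r2  regs=(0,65531,65531,0)
  step pc=7: beq  $r1, $r2, L11  cond=T  regs=(0,65531,65531,0)
  step pc=8: slti  $r3, $r3, 13  regs=(0,65531,65531,1)

65531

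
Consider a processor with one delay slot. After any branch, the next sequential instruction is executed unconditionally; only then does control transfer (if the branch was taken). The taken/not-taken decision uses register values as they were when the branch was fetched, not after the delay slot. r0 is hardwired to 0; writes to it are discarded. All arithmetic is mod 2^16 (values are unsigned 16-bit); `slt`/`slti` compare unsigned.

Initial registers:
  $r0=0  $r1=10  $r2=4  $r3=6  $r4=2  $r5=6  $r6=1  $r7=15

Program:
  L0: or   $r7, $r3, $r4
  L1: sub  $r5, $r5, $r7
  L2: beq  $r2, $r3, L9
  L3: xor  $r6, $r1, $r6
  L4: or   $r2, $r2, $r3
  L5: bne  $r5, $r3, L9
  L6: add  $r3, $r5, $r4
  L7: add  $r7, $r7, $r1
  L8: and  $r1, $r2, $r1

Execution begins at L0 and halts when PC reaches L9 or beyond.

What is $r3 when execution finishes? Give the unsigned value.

#0 or   $r7, $r3, $r4 ; 0/10/4/6/2/6/1/6
#1 sub  $r5, $r5, $r7 ; 0/10/4/6/2/0/1/6
#2 beq  $r2, $r3, L9 ; 0/10/4/6/2/0/1/6 ; →fallthru
#3 xor  $r6, $r1, $r6 ; 0/10/4/6/2/0/11/6
#4 or   $r2, $r2, $r3 ; 0/10/6/6/2/0/11/6
#5 bne  $r5, $r3, L9 ; 0/10/6/6/2/0/11/6 ; →target
#6 add  $r3, $r5, $r4 ; 0/10/6/2/2/0/11/6

2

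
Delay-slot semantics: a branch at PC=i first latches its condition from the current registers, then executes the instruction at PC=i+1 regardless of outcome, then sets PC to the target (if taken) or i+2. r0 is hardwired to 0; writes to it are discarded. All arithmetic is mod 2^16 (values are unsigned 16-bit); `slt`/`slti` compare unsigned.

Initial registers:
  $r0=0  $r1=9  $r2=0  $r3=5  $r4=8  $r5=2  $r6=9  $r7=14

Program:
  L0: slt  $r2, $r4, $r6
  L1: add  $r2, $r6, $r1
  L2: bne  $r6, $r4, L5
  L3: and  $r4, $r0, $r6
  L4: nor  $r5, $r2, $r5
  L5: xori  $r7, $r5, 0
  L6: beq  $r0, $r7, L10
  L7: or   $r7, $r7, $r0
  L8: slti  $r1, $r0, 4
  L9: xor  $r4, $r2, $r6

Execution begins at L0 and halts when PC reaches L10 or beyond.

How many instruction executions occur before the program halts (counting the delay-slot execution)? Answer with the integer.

9

[0] slt  $r2, $r4, $r6  →  {$r0:0, $r1:9, $r2:1, $r3:5, $r4:8, $r5:2, $r6:9, $r7:14}
[1] add  $r2, $r6, $r1  →  {$r0:0, $r1:9, $r2:18, $r3:5, $r4:8, $r5:2, $r6:9, $r7:14}
[2] bne  $r6, $r4, L5  →  {$r0:0, $r1:9, $r2:18, $r3:5, $r4:8, $r5:2, $r6:9, $r7:14}  ⟨branch taken⟩
[3] and  $r4, $r0, $r6  →  {$r0:0, $r1:9, $r2:18, $r3:5, $r4:0, $r5:2, $r6:9, $r7:14}
[5] xori  $r7, $r5, 0  →  {$r0:0, $r1:9, $r2:18, $r3:5, $r4:0, $r5:2, $r6:9, $r7:2}
[6] beq  $r0, $r7, L10  →  {$r0:0, $r1:9, $r2:18, $r3:5, $r4:0, $r5:2, $r6:9, $r7:2}  ⟨branch fallthrough⟩
[7] or   $r7, $r7, $r0  →  {$r0:0, $r1:9, $r2:18, $r3:5, $r4:0, $r5:2, $r6:9, $r7:2}
[8] slti  $r1, $r0, 4  →  {$r0:0, $r1:1, $r2:18, $r3:5, $r4:0, $r5:2, $r6:9, $r7:2}
[9] xor  $r4, $r2, $r6  →  {$r0:0, $r1:1, $r2:18, $r3:5, $r4:27, $r5:2, $r6:9, $r7:2}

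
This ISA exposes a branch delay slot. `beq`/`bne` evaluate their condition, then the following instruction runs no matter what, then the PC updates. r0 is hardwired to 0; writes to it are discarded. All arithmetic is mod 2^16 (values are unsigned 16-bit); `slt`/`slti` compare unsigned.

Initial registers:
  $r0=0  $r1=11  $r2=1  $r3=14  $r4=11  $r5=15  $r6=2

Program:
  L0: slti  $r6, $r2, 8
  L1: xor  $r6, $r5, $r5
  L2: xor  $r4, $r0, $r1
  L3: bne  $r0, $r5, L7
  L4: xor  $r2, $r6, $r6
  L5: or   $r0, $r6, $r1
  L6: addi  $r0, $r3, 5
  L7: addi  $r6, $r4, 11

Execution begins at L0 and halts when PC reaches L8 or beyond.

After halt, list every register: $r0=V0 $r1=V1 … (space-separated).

$r0=0 $r1=11 $r2=0 $r3=14 $r4=11 $r5=15 $r6=22

  step pc=0: slti  $r6, $r2, 8  regs=(0,11,1,14,11,15,1)
  step pc=1: xor  $r6, $r5, $r5  regs=(0,11,1,14,11,15,0)
  step pc=2: xor  $r4, $r0, $r1  regs=(0,11,1,14,11,15,0)
  step pc=3: bne  $r0, $r5, L7  cond=T  regs=(0,11,1,14,11,15,0)
  step pc=4: xor  $r2, $r6, $r6  regs=(0,11,0,14,11,15,0)
  step pc=7: addi  $r6, $r4, 11  regs=(0,11,0,14,11,15,22)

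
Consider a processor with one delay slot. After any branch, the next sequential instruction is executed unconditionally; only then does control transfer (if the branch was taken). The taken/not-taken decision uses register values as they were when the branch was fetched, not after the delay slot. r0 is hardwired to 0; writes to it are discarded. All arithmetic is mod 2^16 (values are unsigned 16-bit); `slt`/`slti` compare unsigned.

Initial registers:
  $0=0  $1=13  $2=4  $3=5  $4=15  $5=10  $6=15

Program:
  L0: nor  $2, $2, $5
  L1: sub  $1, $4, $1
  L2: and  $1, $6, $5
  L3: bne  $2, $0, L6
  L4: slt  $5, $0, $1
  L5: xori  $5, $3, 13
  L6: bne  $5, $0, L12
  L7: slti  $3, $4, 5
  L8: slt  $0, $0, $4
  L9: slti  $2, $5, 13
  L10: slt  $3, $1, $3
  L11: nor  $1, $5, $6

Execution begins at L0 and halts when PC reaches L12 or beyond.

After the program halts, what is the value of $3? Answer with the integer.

0

PC=0  nor  $2, $2, $5        | $0=0 $1=13 $2=65521 $3=5 $4=15 $5=10 $6=15
PC=1  sub  $1, $4, $1        | $0=0 $1=2 $2=65521 $3=5 $4=15 $5=10 $6=15
PC=2  and  $1, $6, $5        | $0=0 $1=10 $2=65521 $3=5 $4=15 $5=10 $6=15
PC=3  bne  $2, $0, L6        | $0=0 $1=10 $2=65521 $3=5 $4=15 $5=10 $6=15  [TAKEN]
PC=4  slt  $5, $0, $1        | $0=0 $1=10 $2=65521 $3=5 $4=15 $5=1 $6=15
PC=6  bne  $5, $0, L12       | $0=0 $1=10 $2=65521 $3=5 $4=15 $5=1 $6=15  [TAKEN]
PC=7  slti  $3, $4, 5        | $0=0 $1=10 $2=65521 $3=0 $4=15 $5=1 $6=15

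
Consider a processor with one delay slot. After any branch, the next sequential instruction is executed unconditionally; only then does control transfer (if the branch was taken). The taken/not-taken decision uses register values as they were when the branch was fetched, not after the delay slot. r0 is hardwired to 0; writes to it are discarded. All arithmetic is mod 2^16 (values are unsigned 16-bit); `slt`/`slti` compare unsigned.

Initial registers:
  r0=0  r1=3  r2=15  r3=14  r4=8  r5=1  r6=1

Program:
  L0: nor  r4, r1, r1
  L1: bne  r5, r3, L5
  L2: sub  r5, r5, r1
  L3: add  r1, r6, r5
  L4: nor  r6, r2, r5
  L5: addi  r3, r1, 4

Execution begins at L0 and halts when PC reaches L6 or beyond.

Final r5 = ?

  step pc=0: nor  r4, r1, r1  regs=(0,3,15,14,65532,1,1)
  step pc=1: bne  r5, r3, L5  cond=T  regs=(0,3,15,14,65532,1,1)
  step pc=2: sub  r5, r5, r1  regs=(0,3,15,14,65532,65534,1)
  step pc=5: addi  r3, r1, 4  regs=(0,3,15,7,65532,65534,1)

65534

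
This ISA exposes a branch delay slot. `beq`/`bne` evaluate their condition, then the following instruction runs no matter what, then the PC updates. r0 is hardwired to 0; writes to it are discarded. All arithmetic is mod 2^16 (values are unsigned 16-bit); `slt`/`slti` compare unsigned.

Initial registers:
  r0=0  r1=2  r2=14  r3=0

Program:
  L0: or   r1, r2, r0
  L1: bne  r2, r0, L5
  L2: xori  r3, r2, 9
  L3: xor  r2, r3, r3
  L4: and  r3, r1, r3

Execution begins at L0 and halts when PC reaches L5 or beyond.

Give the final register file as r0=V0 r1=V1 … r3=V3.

r0=0 r1=14 r2=14 r3=7

#0 or   r1, r2, r0 ; 0/14/14/0
#1 bne  r2, r0, L5 ; 0/14/14/0 ; →target
#2 xori  r3, r2, 9 ; 0/14/14/7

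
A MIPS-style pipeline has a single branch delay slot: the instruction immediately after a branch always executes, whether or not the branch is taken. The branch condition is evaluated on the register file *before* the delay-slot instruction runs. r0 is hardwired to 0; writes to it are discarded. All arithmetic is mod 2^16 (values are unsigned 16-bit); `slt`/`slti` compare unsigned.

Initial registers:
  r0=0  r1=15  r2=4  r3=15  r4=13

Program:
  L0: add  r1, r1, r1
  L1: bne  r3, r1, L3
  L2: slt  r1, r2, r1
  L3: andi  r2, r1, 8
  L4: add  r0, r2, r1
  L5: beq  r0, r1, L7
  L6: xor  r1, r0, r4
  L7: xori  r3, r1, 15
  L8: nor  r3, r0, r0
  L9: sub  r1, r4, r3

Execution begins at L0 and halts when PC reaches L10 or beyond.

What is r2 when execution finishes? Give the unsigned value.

  step pc=0: add  r1, r1, r1  regs=(0,30,4,15,13)
  step pc=1: bne  r3, r1, L3  cond=T  regs=(0,30,4,15,13)
  step pc=2: slt  r1, r2, r1  regs=(0,1,4,15,13)
  step pc=3: andi  r2, r1, 8  regs=(0,1,0,15,13)
  step pc=4: add  r0, r2, r1  regs=(0,1,0,15,13)
  step pc=5: beq  r0, r1, L7  cond=F  regs=(0,1,0,15,13)
  step pc=6: xor  r1, r0, r4  regs=(0,13,0,15,13)
  step pc=7: xori  r3, r1, 15  regs=(0,13,0,2,13)
  step pc=8: nor  r3, r0, r0  regs=(0,13,0,65535,13)
  step pc=9: sub  r1, r4, r3  regs=(0,14,0,65535,13)

0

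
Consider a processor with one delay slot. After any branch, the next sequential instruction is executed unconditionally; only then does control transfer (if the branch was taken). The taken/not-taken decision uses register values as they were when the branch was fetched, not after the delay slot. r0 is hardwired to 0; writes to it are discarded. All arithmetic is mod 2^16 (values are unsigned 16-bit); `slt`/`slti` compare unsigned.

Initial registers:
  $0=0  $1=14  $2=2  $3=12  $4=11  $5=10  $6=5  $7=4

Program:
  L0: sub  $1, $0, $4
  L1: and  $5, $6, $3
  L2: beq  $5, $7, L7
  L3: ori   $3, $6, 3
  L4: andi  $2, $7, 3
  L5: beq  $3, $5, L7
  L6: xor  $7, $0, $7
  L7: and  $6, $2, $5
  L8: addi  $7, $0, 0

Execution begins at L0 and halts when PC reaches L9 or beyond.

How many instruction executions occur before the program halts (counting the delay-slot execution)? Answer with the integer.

6

  step pc=0: sub  $1, $0, $4  regs=(0,65525,2,12,11,10,5,4)
  step pc=1: and  $5, $6, $3  regs=(0,65525,2,12,11,4,5,4)
  step pc=2: beq  $5, $7, L7  cond=T  regs=(0,65525,2,12,11,4,5,4)
  step pc=3: ori   $3, $6, 3  regs=(0,65525,2,7,11,4,5,4)
  step pc=7: and  $6, $2, $5  regs=(0,65525,2,7,11,4,0,4)
  step pc=8: addi  $7, $0, 0  regs=(0,65525,2,7,11,4,0,0)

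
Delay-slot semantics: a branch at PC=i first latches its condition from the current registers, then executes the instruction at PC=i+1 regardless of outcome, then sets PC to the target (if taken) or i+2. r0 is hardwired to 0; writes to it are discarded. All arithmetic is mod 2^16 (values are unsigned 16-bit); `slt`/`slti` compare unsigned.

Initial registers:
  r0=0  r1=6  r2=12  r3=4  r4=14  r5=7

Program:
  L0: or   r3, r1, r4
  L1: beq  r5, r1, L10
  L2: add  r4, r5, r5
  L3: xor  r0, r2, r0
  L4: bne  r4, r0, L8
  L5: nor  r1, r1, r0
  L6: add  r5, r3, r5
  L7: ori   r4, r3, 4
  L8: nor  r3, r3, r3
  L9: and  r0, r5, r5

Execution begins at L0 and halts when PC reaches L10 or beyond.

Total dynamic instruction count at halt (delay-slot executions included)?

8

#0 or   r3, r1, r4 ; 0/6/12/14/14/7
#1 beq  r5, r1, L10 ; 0/6/12/14/14/7 ; →fallthru
#2 add  r4, r5, r5 ; 0/6/12/14/14/7
#3 xor  r0, r2, r0 ; 0/6/12/14/14/7
#4 bne  r4, r0, L8 ; 0/6/12/14/14/7 ; →target
#5 nor  r1, r1, r0 ; 0/65529/12/14/14/7
#8 nor  r3, r3, r3 ; 0/65529/12/65521/14/7
#9 and  r0, r5, r5 ; 0/65529/12/65521/14/7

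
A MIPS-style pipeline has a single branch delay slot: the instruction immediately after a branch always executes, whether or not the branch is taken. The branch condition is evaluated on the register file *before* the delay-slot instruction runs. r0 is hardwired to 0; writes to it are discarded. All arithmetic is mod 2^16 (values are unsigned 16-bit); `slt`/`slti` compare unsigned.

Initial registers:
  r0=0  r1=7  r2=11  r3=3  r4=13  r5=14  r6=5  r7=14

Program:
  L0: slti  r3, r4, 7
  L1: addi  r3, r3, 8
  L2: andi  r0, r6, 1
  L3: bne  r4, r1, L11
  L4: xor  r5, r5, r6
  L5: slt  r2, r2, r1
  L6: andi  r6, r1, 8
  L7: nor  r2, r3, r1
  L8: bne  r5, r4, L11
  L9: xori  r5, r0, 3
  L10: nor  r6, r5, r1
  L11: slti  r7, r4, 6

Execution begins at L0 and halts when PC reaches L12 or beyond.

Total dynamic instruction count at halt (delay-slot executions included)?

6

  step pc=0: slti  r3, r4, 7  regs=(0,7,11,0,13,14,5,14)
  step pc=1: addi  r3, r3, 8  regs=(0,7,11,8,13,14,5,14)
  step pc=2: andi  r0, r6, 1  regs=(0,7,11,8,13,14,5,14)
  step pc=3: bne  r4, r1, L11  cond=T  regs=(0,7,11,8,13,14,5,14)
  step pc=4: xor  r5, r5, r6  regs=(0,7,11,8,13,11,5,14)
  step pc=11: slti  r7, r4, 6  regs=(0,7,11,8,13,11,5,0)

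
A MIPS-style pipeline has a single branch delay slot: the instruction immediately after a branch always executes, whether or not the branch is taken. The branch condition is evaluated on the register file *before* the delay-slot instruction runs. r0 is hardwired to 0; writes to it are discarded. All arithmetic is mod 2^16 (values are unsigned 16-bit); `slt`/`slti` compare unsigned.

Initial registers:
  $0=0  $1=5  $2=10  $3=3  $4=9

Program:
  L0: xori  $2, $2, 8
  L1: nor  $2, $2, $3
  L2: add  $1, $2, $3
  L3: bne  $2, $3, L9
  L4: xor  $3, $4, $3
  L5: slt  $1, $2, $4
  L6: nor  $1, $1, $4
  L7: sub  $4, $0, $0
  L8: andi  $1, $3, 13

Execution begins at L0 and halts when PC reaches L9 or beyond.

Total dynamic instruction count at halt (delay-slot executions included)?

[0] xori  $2, $2, 8  →  {$0:0, $1:5, $2:2, $3:3, $4:9}
[1] nor  $2, $2, $3  →  {$0:0, $1:5, $2:65532, $3:3, $4:9}
[2] add  $1, $2, $3  →  {$0:0, $1:65535, $2:65532, $3:3, $4:9}
[3] bne  $2, $3, L9  →  {$0:0, $1:65535, $2:65532, $3:3, $4:9}  ⟨branch taken⟩
[4] xor  $3, $4, $3  →  {$0:0, $1:65535, $2:65532, $3:10, $4:9}

5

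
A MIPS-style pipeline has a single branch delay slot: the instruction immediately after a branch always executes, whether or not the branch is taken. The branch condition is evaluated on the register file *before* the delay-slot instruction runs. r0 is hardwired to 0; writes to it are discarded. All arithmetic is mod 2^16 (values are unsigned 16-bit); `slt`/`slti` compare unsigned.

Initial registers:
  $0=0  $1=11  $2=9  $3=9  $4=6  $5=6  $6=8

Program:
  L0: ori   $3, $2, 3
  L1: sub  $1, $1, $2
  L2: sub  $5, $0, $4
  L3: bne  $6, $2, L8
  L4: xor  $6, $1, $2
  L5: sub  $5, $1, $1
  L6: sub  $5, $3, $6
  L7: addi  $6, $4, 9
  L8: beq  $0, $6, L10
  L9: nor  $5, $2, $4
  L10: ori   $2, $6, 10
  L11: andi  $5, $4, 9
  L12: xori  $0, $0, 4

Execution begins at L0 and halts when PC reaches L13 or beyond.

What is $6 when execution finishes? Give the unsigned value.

[0] ori   $3, $2, 3  →  {$0:0, $1:11, $2:9, $3:11, $4:6, $5:6, $6:8}
[1] sub  $1, $1, $2  →  {$0:0, $1:2, $2:9, $3:11, $4:6, $5:6, $6:8}
[2] sub  $5, $0, $4  →  {$0:0, $1:2, $2:9, $3:11, $4:6, $5:65530, $6:8}
[3] bne  $6, $2, L8  →  {$0:0, $1:2, $2:9, $3:11, $4:6, $5:65530, $6:8}  ⟨branch taken⟩
[4] xor  $6, $1, $2  →  {$0:0, $1:2, $2:9, $3:11, $4:6, $5:65530, $6:11}
[8] beq  $0, $6, L10  →  {$0:0, $1:2, $2:9, $3:11, $4:6, $5:65530, $6:11}  ⟨branch fallthrough⟩
[9] nor  $5, $2, $4  →  {$0:0, $1:2, $2:9, $3:11, $4:6, $5:65520, $6:11}
[10] ori   $2, $6, 10  →  {$0:0, $1:2, $2:11, $3:11, $4:6, $5:65520, $6:11}
[11] andi  $5, $4, 9  →  {$0:0, $1:2, $2:11, $3:11, $4:6, $5:0, $6:11}
[12] xori  $0, $0, 4  →  {$0:0, $1:2, $2:11, $3:11, $4:6, $5:0, $6:11}

11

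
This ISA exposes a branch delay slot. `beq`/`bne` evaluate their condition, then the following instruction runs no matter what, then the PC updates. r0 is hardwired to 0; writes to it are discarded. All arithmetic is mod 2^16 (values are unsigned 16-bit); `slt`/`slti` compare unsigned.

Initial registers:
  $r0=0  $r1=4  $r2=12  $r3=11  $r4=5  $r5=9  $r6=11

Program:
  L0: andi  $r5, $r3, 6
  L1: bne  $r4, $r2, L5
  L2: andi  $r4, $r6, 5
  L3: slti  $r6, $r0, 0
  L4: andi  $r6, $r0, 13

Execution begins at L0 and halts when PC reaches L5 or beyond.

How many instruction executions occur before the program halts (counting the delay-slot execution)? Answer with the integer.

3

#0 andi  $r5, $r3, 6 ; 0/4/12/11/5/2/11
#1 bne  $r4, $r2, L5 ; 0/4/12/11/5/2/11 ; →target
#2 andi  $r4, $r6, 5 ; 0/4/12/11/1/2/11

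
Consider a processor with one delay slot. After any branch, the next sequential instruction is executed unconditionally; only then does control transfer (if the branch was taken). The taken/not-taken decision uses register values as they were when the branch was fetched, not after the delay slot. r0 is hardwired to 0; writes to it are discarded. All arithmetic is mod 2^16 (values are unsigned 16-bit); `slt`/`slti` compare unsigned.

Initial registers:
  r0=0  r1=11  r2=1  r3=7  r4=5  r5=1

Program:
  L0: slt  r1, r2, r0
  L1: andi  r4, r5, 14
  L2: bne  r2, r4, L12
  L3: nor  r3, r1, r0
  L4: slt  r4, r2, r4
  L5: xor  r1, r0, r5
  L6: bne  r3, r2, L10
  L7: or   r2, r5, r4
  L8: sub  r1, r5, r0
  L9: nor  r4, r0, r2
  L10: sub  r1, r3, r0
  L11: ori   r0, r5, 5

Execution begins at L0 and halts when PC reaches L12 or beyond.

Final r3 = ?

[0] slt  r1, r2, r0  →  {r0:0, r1:0, r2:1, r3:7, r4:5, r5:1}
[1] andi  r4, r5, 14  →  {r0:0, r1:0, r2:1, r3:7, r4:0, r5:1}
[2] bne  r2, r4, L12  →  {r0:0, r1:0, r2:1, r3:7, r4:0, r5:1}  ⟨branch taken⟩
[3] nor  r3, r1, r0  →  {r0:0, r1:0, r2:1, r3:65535, r4:0, r5:1}

65535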